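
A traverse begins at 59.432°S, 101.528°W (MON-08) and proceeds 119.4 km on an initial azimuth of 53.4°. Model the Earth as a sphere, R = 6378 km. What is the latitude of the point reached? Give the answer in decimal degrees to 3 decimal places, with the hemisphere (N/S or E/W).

58.782°S

δ = d/R = 119.4/6378 = 0.018721 rad
φ₂ = arcsin(sin φ₁ cos δ + cos φ₁ sin δ cos θ)
   = arcsin(-0.86103·0.99982 + 0.50856·0.01872·0.59622) = -58.78175°
λ₂ = λ₁ + atan2(sin θ sin δ cos φ₁, cos δ − sin φ₁ sin φ₂) = -99.86645°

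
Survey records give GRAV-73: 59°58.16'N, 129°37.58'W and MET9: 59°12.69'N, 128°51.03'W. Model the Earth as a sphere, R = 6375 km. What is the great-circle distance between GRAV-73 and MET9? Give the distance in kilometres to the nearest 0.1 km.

95.0 km

GRAV-73: φ = +59.96933°, λ = -129.62633°
MET9: φ = +59.21150°, λ = -128.85050°
Δφ = -0.7578°,  Δλ = 0.7758°
a = sin²(Δφ/2) + cos φ₁ cos φ₂ sin²(Δλ/2) = 0.000055
c = 2·arcsin(√a) = 0.014897 rad = 0.8535°
d = R·c = 6375 × 0.014897 = 95.0 km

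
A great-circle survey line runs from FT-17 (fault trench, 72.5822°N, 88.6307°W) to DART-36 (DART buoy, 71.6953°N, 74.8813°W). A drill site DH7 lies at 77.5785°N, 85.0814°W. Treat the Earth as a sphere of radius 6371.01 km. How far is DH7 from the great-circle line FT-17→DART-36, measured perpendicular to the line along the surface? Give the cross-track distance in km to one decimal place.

563.5 km

δ₁₃ = central angle FT-17→DH7 = 0.088609 rad  (haversine)
θ₁₃ = bearing FT-17→DH7 = 8.655°,  θ₁₂ = bearing FT-17→DART-36 = 95.275°
dₓₜ = R·arcsin(sin δ₁₃ · sin(θ₁₃ − θ₁₂)) = 6371.01·arcsin(0.08849·sin(-86.620°)) = -563.542 km
|dₓₜ| = 563.542 km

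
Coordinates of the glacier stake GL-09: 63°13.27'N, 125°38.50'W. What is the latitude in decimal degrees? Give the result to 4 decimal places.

63.2212°N

63° + 13.27′/60 = 63 + 0.22117 = 63.2212°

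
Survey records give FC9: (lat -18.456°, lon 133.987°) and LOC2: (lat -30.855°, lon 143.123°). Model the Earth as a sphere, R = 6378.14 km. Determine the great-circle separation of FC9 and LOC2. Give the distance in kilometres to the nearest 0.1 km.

1659.4 km

Δφ = -12.3990°,  Δλ = 9.1360°
a = sin²(Δφ/2) + cos φ₁ cos φ₂ sin²(Δλ/2) = 0.016827
c = 2·arcsin(√a) = 0.260172 rad = 14.9067°
d = R·c = 6378.14 × 0.260172 = 1659.4 km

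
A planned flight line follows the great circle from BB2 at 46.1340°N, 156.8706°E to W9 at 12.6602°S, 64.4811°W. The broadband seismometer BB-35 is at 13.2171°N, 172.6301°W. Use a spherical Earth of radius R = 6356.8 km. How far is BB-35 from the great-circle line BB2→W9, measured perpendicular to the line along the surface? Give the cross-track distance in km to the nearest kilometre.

4369 km

δ₁₃ = central angle BB2→BB-35 = 0.728586 rad  (haversine)
θ₁₃ = bearing BB2→BB-35 = 132.092°,  θ₁₂ = bearing BB2→W9 = 59.734°
dₓₜ = R·arcsin(sin δ₁₃ · sin(θ₁₃ − θ₁₂)) = 6356.8·arcsin(0.66582·sin(72.357°)) = 4369.416 km
|dₓₜ| = 4369.416 km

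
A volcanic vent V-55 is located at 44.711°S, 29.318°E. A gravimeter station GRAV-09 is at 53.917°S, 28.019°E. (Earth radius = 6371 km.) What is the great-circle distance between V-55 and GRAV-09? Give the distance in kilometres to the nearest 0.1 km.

Δφ = -9.2060°,  Δλ = -1.2990°
a = sin²(Δφ/2) + cos φ₁ cos φ₂ sin²(Δλ/2) = 0.006494
c = 2·arcsin(√a) = 0.161346 rad = 9.2444°
d = R·c = 6371 × 0.161346 = 1027.9 km

1027.9 km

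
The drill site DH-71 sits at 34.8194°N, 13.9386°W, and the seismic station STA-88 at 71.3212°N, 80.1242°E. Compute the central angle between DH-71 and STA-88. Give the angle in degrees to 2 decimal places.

58.51°

Δφ = 36.5018°,  Δλ = 94.0628°
a = sin²(Δφ/2) + cos φ₁ cos φ₂ sin²(Δλ/2) = 0.238856
c = 2·arcsin(√a) = 1.021264 rad = 58.5141°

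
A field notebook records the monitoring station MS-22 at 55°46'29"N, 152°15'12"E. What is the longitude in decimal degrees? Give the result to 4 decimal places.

152° + 15′/60 + 12″/3600 = 152 + 0.25000 + 0.00333 = 152.2533°

152.2533°E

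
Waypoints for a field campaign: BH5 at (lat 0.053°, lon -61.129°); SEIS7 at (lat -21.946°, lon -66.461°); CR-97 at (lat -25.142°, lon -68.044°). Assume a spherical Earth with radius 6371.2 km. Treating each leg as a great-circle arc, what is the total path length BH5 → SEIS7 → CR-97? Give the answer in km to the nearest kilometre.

BH5→SEIS7: c = 0.394531 rad, d = 2513.64 km
SEIS7→CR-97: c = 0.061260 rad, d = 390.30 km
Total = 2513.64 + 390.30 = 2903.93 km

2904 km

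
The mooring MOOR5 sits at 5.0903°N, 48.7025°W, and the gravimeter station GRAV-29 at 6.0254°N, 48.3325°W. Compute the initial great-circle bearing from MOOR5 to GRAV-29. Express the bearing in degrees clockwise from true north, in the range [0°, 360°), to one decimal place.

Δλ = 0.3700°
y = sin Δλ · cos φ₂ = 0.006422
x = cos φ₁ sin φ₂ − sin φ₁ cos φ₂ cos Δλ = 0.016322
θ = atan2(y, x) = 21.4779° → 21.4779° (mod 360°)

21.5°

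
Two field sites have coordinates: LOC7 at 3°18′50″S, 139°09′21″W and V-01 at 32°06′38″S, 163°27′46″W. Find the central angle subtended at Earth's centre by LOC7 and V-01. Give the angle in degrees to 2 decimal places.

36.74°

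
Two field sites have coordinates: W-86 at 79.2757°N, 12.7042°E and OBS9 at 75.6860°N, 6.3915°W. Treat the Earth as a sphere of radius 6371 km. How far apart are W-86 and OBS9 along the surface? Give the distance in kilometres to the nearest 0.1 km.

604.2 km

Δφ = -3.5897°,  Δλ = -19.0957°
a = sin²(Δφ/2) + cos φ₁ cos φ₂ sin²(Δλ/2) = 0.002247
c = 2·arcsin(√a) = 0.094836 rad = 5.4337°
d = R·c = 6371 × 0.094836 = 604.2 km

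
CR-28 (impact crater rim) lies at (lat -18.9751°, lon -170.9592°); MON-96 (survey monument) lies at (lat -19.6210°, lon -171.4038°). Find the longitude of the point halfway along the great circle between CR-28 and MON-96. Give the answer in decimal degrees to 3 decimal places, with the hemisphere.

171.181°W

Bx = cos φ₂ cos Δλ = 0.941906,  By = cos φ₂ sin Δλ = -0.007309
φₘ = atan2(sin φ₁ + sin φ₂, √((cos φ₁ + Bx)² + By²)) = -19.29818°
λₘ = λ₁ + atan2(By, cos φ₁ + Bx) = -171.18106°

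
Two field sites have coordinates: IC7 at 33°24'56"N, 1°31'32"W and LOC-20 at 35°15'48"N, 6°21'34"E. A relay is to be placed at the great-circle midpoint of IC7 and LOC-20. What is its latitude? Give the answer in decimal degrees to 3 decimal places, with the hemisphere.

IC7: φ = +33.41556°, λ = -1.52556°
LOC-20: φ = +35.26333°, λ = +6.35944°
Bx = cos φ₂ cos Δλ = 0.808787,  By = cos φ₂ sin Δλ = 0.112013
φₘ = atan2(sin φ₁ + sin φ₂, √((cos φ₁ + Bx)² + By²)) = 34.40269°
λₘ = λ₁ + atan2(By, cos φ₁ + Bx) = 2.37344°

34.403°N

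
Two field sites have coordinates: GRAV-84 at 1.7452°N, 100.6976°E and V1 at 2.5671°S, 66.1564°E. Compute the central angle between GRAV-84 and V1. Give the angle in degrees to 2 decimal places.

Δφ = -4.3123°,  Δλ = -34.5412°
a = sin²(Δφ/2) + cos φ₁ cos φ₂ sin²(Δλ/2) = 0.089427
c = 2·arcsin(√a) = 0.607380 rad = 34.8003°

34.80°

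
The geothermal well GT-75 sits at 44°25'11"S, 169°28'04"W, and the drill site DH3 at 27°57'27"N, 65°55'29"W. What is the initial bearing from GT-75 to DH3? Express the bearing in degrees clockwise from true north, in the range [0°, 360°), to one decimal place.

GT-75: φ = -44.41972°, λ = -169.46778°
DH3: φ = +27.95750°, λ = -65.92472°
Δλ = 103.5431°
y = sin Δλ · cos φ₂ = 0.858735
x = cos φ₁ sin φ₂ − sin φ₁ cos φ₂ cos Δλ = 0.190070
θ = atan2(y, x) = 77.5195° → 77.5195° (mod 360°)

77.5°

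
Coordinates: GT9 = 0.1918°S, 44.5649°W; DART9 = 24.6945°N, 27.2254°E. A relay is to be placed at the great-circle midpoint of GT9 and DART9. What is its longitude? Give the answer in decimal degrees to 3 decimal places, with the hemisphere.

10.656°W

Bx = cos φ₂ cos Δλ = 0.283917,  By = cos φ₂ sin Δλ = 0.863047
φₘ = atan2(sin φ₁ + sin φ₂, √((cos φ₁ + Bx)² + By²)) = 14.99685°
λₘ = λ₁ + atan2(By, cos φ₁ + Bx) = -10.65585°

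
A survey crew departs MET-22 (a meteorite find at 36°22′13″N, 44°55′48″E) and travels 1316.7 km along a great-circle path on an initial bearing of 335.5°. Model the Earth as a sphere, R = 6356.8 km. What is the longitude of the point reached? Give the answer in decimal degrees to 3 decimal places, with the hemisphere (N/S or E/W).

MET-22: φ = +36.37028°, λ = +44.93000°
δ = d/R = 1316.7/6356.8 = 0.207133 rad
φ₂ = arcsin(sin φ₁ cos δ + cos φ₁ sin δ cos θ)
   = arcsin(0.59300·0.97862 + 0.80520·0.20565·0.90996) = 46.97107°
λ₂ = λ₁ + atan2(sin θ sin δ cos φ₁, cos δ − sin φ₁ sin φ₂) = 37.75029°

37.750°E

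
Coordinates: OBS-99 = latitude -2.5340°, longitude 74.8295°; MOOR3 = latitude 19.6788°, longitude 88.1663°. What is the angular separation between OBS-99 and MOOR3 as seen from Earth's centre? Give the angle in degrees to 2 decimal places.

25.79°

Δφ = 22.2128°,  Δλ = 13.3368°
a = sin²(Δφ/2) + cos φ₁ cos φ₂ sin²(Δλ/2) = 0.049791
c = 2·arcsin(√a) = 0.450069 rad = 25.7871°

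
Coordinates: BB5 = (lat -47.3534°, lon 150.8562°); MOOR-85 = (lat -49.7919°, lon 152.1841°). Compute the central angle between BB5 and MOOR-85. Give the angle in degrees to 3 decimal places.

2.592°

Δφ = -2.4385°,  Δλ = 1.3279°
a = sin²(Δφ/2) + cos φ₁ cos φ₂ sin²(Δλ/2) = 0.000511
c = 2·arcsin(√a) = 0.045236 rad = 2.5919°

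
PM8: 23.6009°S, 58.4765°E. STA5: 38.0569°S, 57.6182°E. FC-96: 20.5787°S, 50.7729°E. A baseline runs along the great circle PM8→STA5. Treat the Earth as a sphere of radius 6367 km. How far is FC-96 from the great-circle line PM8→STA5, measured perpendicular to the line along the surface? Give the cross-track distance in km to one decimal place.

δ₁₃ = central angle PM8→FC-96 = 0.135258 rad  (haversine)
θ₁₃ = bearing PM8→FC-96 = 291.463°,  θ₁₂ = bearing PM8→STA5 = 182.705°
dₓₜ = R·arcsin(sin δ₁₃ · sin(θ₁₃ − θ₁₂)) = 6367·arcsin(0.13485·sin(108.758°)) = 815.185 km
|dₓₜ| = 815.185 km

815.2 km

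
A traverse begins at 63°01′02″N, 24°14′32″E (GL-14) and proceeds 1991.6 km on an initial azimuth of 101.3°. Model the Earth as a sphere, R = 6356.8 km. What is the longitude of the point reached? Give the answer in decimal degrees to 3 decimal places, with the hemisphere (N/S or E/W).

GL-14: φ = +63.01722°, λ = +24.24222°
δ = d/R = 1991.6/6356.8 = 0.313302 rad
φ₂ = arcsin(sin φ₁ cos δ + cos φ₁ sin δ cos θ)
   = arcsin(0.89114·0.95132 + 0.45372·0.30820·-0.19595) = 55.12107°
λ₂ = λ₁ + atan2(sin θ sin δ cos φ₁, cos δ − sin φ₁ sin φ₂) = 56.14728°

56.147°E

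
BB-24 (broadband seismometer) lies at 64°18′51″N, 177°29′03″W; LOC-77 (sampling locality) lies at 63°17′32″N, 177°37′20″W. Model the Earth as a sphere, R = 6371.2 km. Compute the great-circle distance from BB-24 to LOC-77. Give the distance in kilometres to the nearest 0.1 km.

113.8 km

BB-24: φ = +64.31417°, λ = -177.48417°
LOC-77: φ = +63.29222°, λ = -177.62222°
Δφ = -1.0219°,  Δλ = -0.1381°
a = sin²(Δφ/2) + cos φ₁ cos φ₂ sin²(Δλ/2) = 0.000080
c = 2·arcsin(√a) = 0.017868 rad = 1.0238°
d = R·c = 6371.2 × 0.017868 = 113.8 km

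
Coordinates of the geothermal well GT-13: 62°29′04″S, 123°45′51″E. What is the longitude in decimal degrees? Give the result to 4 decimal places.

123° + 45′/60 + 51″/3600 = 123 + 0.75000 + 0.01417 = 123.7642°

123.7642°E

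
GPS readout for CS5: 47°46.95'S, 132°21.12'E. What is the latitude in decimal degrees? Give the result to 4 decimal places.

47° + 46.95′/60 = 47 + 0.78250 = 47.7825°

47.7825°S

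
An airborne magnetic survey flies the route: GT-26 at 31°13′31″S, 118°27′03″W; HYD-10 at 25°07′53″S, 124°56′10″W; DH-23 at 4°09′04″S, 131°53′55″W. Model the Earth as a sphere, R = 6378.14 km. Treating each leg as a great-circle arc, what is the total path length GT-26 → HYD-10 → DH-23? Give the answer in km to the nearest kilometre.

3381 km

GT-26: φ = -31.22528°, λ = -118.45083°
HYD-10: φ = -25.13139°, λ = -124.93611°
DH-23: φ = -4.15111°, λ = -131.89861°
GT-26→HYD-10: c = 0.145764 rad, d = 929.70 km
HYD-10→DH-23: c = 0.384343 rad, d = 2451.39 km
Total = 929.70 + 2451.39 = 3381.10 km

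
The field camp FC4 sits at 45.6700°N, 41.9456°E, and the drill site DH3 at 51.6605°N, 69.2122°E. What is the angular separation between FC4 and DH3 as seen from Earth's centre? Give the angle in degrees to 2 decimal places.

Δφ = 5.9905°,  Δλ = 27.2666°
a = sin²(Δφ/2) + cos φ₁ cos φ₂ sin²(Δλ/2) = 0.026813
c = 2·arcsin(√a) = 0.328976 rad = 18.8490°

18.85°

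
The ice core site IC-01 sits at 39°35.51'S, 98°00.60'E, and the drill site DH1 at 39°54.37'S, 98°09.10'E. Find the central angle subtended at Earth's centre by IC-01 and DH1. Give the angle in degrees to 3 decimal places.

IC-01: φ = -39.59183°, λ = +98.01000°
DH1: φ = -39.90617°, λ = +98.15167°
Δφ = -0.3143°,  Δλ = 0.1417°
a = sin²(Δφ/2) + cos φ₁ cos φ₂ sin²(Δλ/2) = 0.000008
c = 2·arcsin(√a) = 0.005806 rad = 0.3327°

0.333°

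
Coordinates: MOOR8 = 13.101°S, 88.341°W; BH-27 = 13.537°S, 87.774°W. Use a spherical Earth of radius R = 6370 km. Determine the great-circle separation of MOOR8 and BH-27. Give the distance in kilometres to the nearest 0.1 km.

Δφ = -0.4360°,  Δλ = 0.5670°
a = sin²(Δφ/2) + cos φ₁ cos φ₂ sin²(Δλ/2) = 0.000038
c = 2·arcsin(√a) = 0.012274 rad = 0.7032°
d = R·c = 6370 × 0.012274 = 78.2 km

78.2 km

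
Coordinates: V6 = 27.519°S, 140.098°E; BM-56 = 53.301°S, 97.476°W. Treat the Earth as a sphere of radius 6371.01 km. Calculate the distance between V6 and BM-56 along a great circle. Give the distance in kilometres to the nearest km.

9457 km

Δφ = -25.7820°,  Δλ = 122.4260°
a = sin²(Δφ/2) + cos φ₁ cos φ₂ sin²(Δλ/2) = 0.456865
c = 2·arcsin(√a) = 1.484419 rad = 85.0509°
d = R·c = 6371.01 × 1.484419 = 9457.2 km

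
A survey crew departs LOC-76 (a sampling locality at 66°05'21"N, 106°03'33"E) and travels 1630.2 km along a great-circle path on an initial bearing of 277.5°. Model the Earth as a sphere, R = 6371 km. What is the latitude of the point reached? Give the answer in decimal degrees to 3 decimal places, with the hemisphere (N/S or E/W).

LOC-76: φ = +66.08917°, λ = +106.05917°
δ = d/R = 1630.2/6371 = 0.255878 rad
φ₂ = arcsin(sin φ₁ cos δ + cos φ₁ sin δ cos θ)
   = arcsin(0.91418·0.96744 + 0.40531·0.25310·0.13053) = 63.87074°
λ₂ = λ₁ + atan2(sin θ sin δ cos φ₁, cos δ − sin φ₁ sin φ₂) = 71.32428°

63.871°N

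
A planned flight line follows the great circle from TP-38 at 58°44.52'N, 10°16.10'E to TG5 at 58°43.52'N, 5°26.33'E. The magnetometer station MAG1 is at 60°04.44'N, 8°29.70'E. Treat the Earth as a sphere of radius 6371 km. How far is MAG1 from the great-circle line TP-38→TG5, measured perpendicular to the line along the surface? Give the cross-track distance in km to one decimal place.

TP-38: φ = +58.74200°, λ = +10.26833°
TG5: φ = +58.72533°, λ = +5.43883°
MAG1: φ = +60.07400°, λ = +8.49500°
δ₁₃ = central angle TP-38→MAG1 = 0.028079 rad  (haversine)
θ₁₃ = bearing TP-38→MAG1 = 326.641°,  θ₁₂ = bearing TP-38→TG5 = 271.684°
dₓₜ = R·arcsin(sin δ₁₃ · sin(θ₁₃ − θ₁₂)) = 6371·arcsin(0.02808·sin(54.958°)) = 146.458 km
|dₓₜ| = 146.458 km

146.5 km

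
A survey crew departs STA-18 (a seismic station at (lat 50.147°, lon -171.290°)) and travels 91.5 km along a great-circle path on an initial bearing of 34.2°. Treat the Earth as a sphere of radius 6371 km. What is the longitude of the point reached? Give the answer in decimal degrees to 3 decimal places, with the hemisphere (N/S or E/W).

δ = d/R = 91.5/6371 = 0.014362 rad
φ₂ = arcsin(sin φ₁ cos δ + cos φ₁ sin δ cos θ)
   = arcsin(0.76769·0.99990 + 0.64082·0.01436·0.82708) = 50.82531°
λ₂ = λ₁ + atan2(sin θ sin δ cos φ₁, cos δ − sin φ₁ sin φ₂) = -170.55780°

170.558°W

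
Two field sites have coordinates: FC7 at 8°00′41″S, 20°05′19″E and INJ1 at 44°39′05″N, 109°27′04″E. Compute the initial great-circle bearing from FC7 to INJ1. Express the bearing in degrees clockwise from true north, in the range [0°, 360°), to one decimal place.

45.6°

FC7: φ = -8.01139°, λ = +20.08861°
INJ1: φ = +44.65139°, λ = +109.45111°
Δλ = 89.3625°
y = sin Δλ · cos φ₂ = 0.711352
x = cos φ₁ sin φ₂ − sin φ₁ cos φ₂ cos Δλ = 0.697036
θ = atan2(y, x) = 45.5824° → 45.5824° (mod 360°)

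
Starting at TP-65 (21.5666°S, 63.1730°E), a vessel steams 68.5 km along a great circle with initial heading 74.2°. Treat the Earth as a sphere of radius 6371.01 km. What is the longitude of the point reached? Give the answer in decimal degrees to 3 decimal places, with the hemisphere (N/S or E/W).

63.810°E

δ = d/R = 68.5/6371.01 = 0.010752 rad
φ₂ = arcsin(sin φ₁ cos δ + cos φ₁ sin δ cos θ)
   = arcsin(-0.36758·0.99994 + 0.92999·0.01075·0.27228) = -21.39766°
λ₂ = λ₁ + atan2(sin θ sin δ cos φ₁, cos δ − sin φ₁ sin φ₂) = 63.80964°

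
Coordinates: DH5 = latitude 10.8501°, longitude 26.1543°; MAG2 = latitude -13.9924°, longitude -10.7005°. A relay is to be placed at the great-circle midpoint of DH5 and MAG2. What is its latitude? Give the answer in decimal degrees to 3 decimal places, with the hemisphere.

1.656°S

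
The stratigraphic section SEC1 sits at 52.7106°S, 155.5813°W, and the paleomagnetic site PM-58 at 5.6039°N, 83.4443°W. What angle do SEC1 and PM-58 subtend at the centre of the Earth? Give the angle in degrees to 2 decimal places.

83.84°

Δφ = 58.3145°,  Δλ = 72.1370°
a = sin²(Δφ/2) + cos φ₁ cos φ₂ sin²(Δλ/2) = 0.446370
c = 2·arcsin(√a) = 1.463330 rad = 83.8426°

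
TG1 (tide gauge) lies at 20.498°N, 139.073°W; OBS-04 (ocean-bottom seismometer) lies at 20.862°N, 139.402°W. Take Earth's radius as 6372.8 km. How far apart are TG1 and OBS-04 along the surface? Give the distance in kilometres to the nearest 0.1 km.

53.0 km

Δφ = 0.3640°,  Δλ = -0.3290°
a = sin²(Δφ/2) + cos φ₁ cos φ₂ sin²(Δλ/2) = 0.000017
c = 2·arcsin(√a) = 0.008320 rad = 0.4767°
d = R·c = 6372.8 × 0.008320 = 53.0 km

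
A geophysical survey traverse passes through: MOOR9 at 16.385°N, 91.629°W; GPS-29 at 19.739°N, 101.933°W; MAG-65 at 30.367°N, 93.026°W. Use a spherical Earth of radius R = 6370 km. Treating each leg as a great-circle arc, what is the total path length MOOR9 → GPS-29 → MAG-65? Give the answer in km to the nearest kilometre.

MOOR9→GPS-29: c = 0.180668 rad, d = 1150.86 km
GPS-29→MAG-65: c = 0.232679 rad, d = 1482.17 km
Total = 1150.86 + 1482.17 = 2633.02 km

2633 km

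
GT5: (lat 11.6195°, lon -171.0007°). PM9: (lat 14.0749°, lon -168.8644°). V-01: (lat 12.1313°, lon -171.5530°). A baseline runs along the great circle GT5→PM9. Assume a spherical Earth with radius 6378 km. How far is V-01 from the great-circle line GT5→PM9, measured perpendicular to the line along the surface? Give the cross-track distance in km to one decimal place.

δ₁₃ = central angle GT5→V-01 = 0.012991 rad  (haversine)
θ₁₃ = bearing GT5→V-01 = 313.495°,  θ₁₂ = bearing GT5→PM9 = 40.075°
dₓₜ = R·arcsin(sin δ₁₃ · sin(θ₁₃ − θ₁₂)) = 6378·arcsin(0.01299·sin(273.421°)) = -82.711 km
|dₓₜ| = 82.711 km

82.7 km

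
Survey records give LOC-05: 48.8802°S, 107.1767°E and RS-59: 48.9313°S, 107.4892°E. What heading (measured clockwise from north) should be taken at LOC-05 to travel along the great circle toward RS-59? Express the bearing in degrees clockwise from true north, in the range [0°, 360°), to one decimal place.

Δλ = 0.3125°
y = sin Δλ · cos φ₂ = 0.003583
x = cos φ₁ sin φ₂ − sin φ₁ cos φ₂ cos Δλ = -0.000899
θ = atan2(y, x) = 104.0879° → 104.0879° (mod 360°)

104.1°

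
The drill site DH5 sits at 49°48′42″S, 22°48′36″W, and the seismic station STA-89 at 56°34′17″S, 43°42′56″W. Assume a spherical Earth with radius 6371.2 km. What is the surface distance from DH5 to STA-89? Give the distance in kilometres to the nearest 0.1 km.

DH5: φ = -49.81167°, λ = -22.81000°
STA-89: φ = -56.57139°, λ = -43.71556°
Δφ = -6.7597°,  Δλ = -20.9056°
a = sin²(Δφ/2) + cos φ₁ cos φ₂ sin²(Δλ/2) = 0.015177
c = 2·arcsin(√a) = 0.247017 rad = 14.1530°
d = R·c = 6371.2 × 0.247017 = 1573.8 km

1573.8 km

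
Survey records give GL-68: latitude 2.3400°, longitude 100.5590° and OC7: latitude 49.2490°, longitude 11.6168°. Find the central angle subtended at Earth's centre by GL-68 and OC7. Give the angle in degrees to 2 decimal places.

Δφ = 46.9090°,  Δλ = -88.9422°
a = sin²(Δφ/2) + cos φ₁ cos φ₂ sin²(Δλ/2) = 0.478514
c = 2·arcsin(√a) = 1.527812 rad = 87.5372°

87.54°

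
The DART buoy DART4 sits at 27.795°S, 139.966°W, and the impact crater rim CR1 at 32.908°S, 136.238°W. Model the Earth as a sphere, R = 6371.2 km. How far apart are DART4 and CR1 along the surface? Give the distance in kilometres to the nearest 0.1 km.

Δφ = -5.1130°,  Δλ = 3.7280°
a = sin²(Δφ/2) + cos φ₁ cos φ₂ sin²(Δλ/2) = 0.002775
c = 2·arcsin(√a) = 0.105412 rad = 6.0396°
d = R·c = 6371.2 × 0.105412 = 671.6 km

671.6 km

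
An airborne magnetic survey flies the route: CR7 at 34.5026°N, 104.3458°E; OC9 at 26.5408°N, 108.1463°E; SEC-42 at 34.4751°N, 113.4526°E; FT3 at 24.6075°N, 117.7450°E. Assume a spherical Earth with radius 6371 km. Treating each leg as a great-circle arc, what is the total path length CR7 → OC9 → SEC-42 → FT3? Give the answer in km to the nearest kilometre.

CR7→OC9: c = 0.150212 rad, d = 957.00 km
OC9→SEC-42: c = 0.159754 rad, d = 1017.79 km
SEC-42→FT3: c = 0.184085 rad, d = 1172.81 km
Total = 957.00 + 1017.79 + 1172.81 = 3147.60 km

3148 km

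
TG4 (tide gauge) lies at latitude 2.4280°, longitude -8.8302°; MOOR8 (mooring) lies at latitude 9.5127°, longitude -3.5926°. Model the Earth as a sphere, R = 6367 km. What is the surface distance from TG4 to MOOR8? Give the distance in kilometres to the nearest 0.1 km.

977.0 km

Δφ = 7.0847°,  Δλ = 5.2376°
a = sin²(Δφ/2) + cos φ₁ cos φ₂ sin²(Δλ/2) = 0.005875
c = 2·arcsin(√a) = 0.153443 rad = 8.7916°
d = R·c = 6367 × 0.153443 = 977.0 km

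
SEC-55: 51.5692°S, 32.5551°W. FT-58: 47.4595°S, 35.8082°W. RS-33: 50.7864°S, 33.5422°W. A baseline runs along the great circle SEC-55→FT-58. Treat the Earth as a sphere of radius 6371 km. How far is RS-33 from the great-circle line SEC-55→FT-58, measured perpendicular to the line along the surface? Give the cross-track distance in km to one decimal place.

δ₁₃ = central angle SEC-55→RS-33 = 0.017415 rad  (haversine)
θ₁₃ = bearing SEC-55→RS-33 = 321.288°,  θ₁₂ = bearing SEC-55→FT-58 = 331.551°
dₓₜ = R·arcsin(sin δ₁₃ · sin(θ₁₃ − θ₁₂)) = 6371·arcsin(0.01741·sin(-10.263°)) = -19.768 km
|dₓₜ| = 19.768 km

19.8 km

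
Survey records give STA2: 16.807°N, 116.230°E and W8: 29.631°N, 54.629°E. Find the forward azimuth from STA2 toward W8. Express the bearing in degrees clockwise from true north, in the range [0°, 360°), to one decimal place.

294.8°

Δλ = -61.6010°
y = sin Δλ · cos φ₂ = -0.764622
x = cos φ₁ sin φ₂ − sin φ₁ cos φ₂ cos Δλ = 0.353755
θ = atan2(y, x) = -65.1722° → 294.8278° (mod 360°)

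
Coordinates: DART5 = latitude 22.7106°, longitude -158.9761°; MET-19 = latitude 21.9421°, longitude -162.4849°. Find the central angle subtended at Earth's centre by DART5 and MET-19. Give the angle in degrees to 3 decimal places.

Δφ = -0.7685°,  Δλ = -3.5088°
a = sin²(Δφ/2) + cos φ₁ cos φ₂ sin²(Δλ/2) = 0.000847
c = 2·arcsin(√a) = 0.058214 rad = 3.3354°

3.335°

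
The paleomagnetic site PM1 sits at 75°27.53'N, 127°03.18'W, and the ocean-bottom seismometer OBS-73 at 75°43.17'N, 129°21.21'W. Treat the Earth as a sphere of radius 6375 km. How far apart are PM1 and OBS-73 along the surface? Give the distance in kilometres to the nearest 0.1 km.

PM1: φ = +75.45883°, λ = -127.05300°
OBS-73: φ = +75.71950°, λ = -129.35350°
Δφ = 0.2607°,  Δλ = -2.3005°
a = sin²(Δφ/2) + cos φ₁ cos φ₂ sin²(Δλ/2) = 0.000030
c = 2·arcsin(√a) = 0.010979 rad = 0.6290°
d = R·c = 6375 × 0.010979 = 70.0 km

70.0 km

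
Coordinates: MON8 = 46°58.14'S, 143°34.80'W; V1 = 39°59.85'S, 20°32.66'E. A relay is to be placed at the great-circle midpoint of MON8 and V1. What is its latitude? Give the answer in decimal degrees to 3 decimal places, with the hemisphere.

MON8: φ = -46.96900°, λ = -143.58000°
V1: φ = -39.99750°, λ = +20.54433°
Bx = cos φ₂ cos Δλ = -0.736853,  By = cos φ₂ sin Δλ = 0.209560
φₘ = atan2(sin φ₁ + sin φ₂, √((cos φ₁ + Bx)² + By²)) = -81.04308°
λₘ = λ₁ + atan2(By, cos φ₁ + Bx) = -39.01266°

81.043°S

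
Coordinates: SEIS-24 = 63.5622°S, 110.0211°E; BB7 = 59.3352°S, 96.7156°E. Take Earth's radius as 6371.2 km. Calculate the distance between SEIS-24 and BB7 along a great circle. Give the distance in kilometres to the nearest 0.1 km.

846.6 km

Δφ = 4.2270°,  Δλ = -13.3055°
a = sin²(Δφ/2) + cos φ₁ cos φ₂ sin²(Δλ/2) = 0.004408
c = 2·arcsin(√a) = 0.132879 rad = 7.6134°
d = R·c = 6371.2 × 0.132879 = 846.6 km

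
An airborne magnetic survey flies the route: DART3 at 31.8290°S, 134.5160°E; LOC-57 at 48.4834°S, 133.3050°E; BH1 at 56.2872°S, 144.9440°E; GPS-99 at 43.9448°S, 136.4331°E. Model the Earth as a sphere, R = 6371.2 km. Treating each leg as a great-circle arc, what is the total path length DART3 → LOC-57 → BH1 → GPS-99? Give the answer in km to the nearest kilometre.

DART3→LOC-57: c = 0.291113 rad, d = 1854.74 km
LOC-57→BH1: c = 0.183702 rad, d = 1170.40 km
BH1→GPS-99: c = 0.235118 rad, d = 1497.98 km
Total = 1854.74 + 1170.40 + 1497.98 = 4523.12 km

4523 km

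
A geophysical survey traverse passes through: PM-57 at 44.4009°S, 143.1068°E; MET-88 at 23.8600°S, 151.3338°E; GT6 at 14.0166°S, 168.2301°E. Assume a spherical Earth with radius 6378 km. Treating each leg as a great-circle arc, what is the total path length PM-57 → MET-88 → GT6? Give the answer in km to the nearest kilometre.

4492 km

PM-57→MET-88: c = 0.377205 rad, d = 2405.81 km
MET-88→GT6: c = 0.327107 rad, d = 2086.29 km
Total = 2405.81 + 2086.29 = 4492.10 km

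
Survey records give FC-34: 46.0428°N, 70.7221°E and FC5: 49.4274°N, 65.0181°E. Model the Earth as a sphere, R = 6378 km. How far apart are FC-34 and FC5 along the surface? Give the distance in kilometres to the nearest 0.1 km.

569.2 km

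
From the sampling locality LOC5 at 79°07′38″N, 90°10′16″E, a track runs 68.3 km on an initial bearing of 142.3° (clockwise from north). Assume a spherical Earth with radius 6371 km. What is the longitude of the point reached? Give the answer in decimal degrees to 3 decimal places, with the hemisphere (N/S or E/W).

92.078°E

LOC5: φ = +79.12722°, λ = +90.17111°
δ = d/R = 68.3/6371 = 0.010720 rad
φ₂ = arcsin(sin φ₁ cos δ + cos φ₁ sin δ cos θ)
   = arcsin(0.98205·0.99994 + 0.18863·0.01072·-0.79122) = 78.63509°
λ₂ = λ₁ + atan2(sin θ sin δ cos φ₁, cos δ − sin φ₁ sin φ₂) = 92.07759°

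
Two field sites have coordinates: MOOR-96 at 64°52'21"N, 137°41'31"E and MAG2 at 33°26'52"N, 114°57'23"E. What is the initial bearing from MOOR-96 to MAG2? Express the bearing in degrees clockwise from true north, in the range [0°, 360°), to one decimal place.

214.9°

MOOR-96: φ = +64.87250°, λ = +137.69194°
MAG2: φ = +33.44778°, λ = +114.95639°
Δλ = -22.7356°
y = sin Δλ · cos φ₂ = -0.322473
x = cos φ₁ sin φ₂ − sin φ₁ cos φ₂ cos Δλ = -0.462680
θ = atan2(y, x) = -145.1247° → 214.8753° (mod 360°)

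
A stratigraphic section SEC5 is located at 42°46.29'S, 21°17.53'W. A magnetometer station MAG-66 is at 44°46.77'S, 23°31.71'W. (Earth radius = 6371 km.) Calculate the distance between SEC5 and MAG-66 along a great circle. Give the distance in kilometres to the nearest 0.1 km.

SEC5: φ = -42.77150°, λ = -21.29217°
MAG-66: φ = -44.77950°, λ = -23.52850°
Δφ = -2.0080°,  Δλ = -2.2363°
a = sin²(Δφ/2) + cos φ₁ cos φ₂ sin²(Δλ/2) = 0.000505
c = 2·arcsin(√a) = 0.044968 rad = 2.5765°
d = R·c = 6371 × 0.044968 = 286.5 km

286.5 km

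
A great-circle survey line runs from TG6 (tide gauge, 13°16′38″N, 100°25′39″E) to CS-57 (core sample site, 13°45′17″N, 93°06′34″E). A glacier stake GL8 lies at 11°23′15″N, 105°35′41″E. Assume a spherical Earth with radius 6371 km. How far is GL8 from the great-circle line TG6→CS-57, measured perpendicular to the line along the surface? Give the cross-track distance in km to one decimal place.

TG6: φ = +13.27722°, λ = +100.42750°
CS-57: φ = +13.75472°, λ = +93.10944°
GL8: φ = +11.38750°, λ = +105.59472°
δ₁₃ = central angle TG6→GL8 = 0.094070 rad  (haversine)
θ₁₃ = bearing TG6→GL8 = 109.958°,  θ₁₂ = bearing TG6→CS-57 = 274.690°
dₓₜ = R·arcsin(sin δ₁₃ · sin(θ₁₃ − θ₁₂)) = 6371·arcsin(0.09393·sin(-164.733°)) = -157.597 km
|dₓₜ| = 157.597 km

157.6 km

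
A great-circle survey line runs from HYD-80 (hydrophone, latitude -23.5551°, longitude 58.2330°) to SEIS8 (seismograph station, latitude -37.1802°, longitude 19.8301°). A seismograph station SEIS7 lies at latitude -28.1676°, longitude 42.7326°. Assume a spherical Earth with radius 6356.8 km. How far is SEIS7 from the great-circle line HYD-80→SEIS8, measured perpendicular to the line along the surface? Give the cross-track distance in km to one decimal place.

δ₁₃ = central angle HYD-80→SEIS7 = 0.256164 rad  (haversine)
θ₁₃ = bearing HYD-80→SEIS7 = 248.410°,  θ₁₂ = bearing HYD-80→SEIS8 = 238.402°
dₓₜ = R·arcsin(sin δ₁₃ · sin(θ₁₃ − θ₁₂)) = 6356.8·arcsin(0.25337·sin(10.008°)) = 279.989 km
|dₓₜ| = 279.989 km

280.0 km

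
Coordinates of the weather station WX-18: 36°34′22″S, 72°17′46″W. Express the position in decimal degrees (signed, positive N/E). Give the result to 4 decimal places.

-36.5728°, -72.2961°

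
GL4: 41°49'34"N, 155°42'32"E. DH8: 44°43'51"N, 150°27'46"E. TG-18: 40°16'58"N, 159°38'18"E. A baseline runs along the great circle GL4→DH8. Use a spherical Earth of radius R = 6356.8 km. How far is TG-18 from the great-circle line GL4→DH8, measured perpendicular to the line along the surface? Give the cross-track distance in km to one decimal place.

82.2 km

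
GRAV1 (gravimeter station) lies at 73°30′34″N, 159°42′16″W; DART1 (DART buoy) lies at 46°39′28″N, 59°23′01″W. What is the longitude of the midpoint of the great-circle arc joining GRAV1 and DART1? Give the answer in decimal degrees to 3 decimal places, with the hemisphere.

83.106°W

GRAV1: φ = +73.50944°, λ = -159.70444°
DART1: φ = +46.65778°, λ = -59.38361°
Bx = cos φ₂ cos Δλ = -0.122967,  By = cos φ₂ sin Δλ = 0.675249
φₘ = atan2(sin φ₁ + sin φ₂, √((cos φ₁ + Bx)² + By²)) = 67.62388°
λₘ = λ₁ + atan2(By, cos φ₁ + Bx) = -83.10629°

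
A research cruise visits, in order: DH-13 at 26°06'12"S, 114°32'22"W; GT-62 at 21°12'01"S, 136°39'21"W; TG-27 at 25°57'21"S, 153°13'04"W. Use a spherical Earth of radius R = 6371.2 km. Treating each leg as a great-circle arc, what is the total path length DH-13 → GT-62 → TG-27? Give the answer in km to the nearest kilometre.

DH-13: φ = -26.10333°, λ = -114.53944°
GT-62: φ = -21.20028°, λ = -136.65583°
TG-27: φ = -25.95583°, λ = -153.21778°
DH-13→GT-62: c = 0.363274 rad, d = 2314.49 km
GT-62→TG-27: c = 0.277370 rad, d = 1767.18 km
Total = 2314.49 + 1767.18 = 4081.67 km

4082 km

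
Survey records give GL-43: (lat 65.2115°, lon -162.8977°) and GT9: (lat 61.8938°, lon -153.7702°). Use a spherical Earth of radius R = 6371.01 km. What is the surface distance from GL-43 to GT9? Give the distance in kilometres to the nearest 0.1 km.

582.5 km

Δφ = -3.3177°,  Δλ = 9.1275°
a = sin²(Δφ/2) + cos φ₁ cos φ₂ sin²(Δλ/2) = 0.002089
c = 2·arcsin(√a) = 0.091433 rad = 5.2387°
d = R·c = 6371.01 × 0.091433 = 582.5 km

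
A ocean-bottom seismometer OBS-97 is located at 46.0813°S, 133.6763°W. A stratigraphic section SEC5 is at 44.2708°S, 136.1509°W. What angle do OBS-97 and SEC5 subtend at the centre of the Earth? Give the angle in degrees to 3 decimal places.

2.514°

Δφ = 1.8105°,  Δλ = -2.4746°
a = sin²(Δφ/2) + cos φ₁ cos φ₂ sin²(Δλ/2) = 0.000481
c = 2·arcsin(√a) = 0.043876 rad = 2.5139°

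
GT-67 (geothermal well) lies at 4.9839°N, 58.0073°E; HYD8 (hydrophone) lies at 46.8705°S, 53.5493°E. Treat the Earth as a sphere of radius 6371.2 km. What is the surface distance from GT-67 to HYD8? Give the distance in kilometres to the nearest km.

Δφ = -51.8544°,  Δλ = -4.4580°
a = sin²(Δφ/2) + cos φ₁ cos φ₂ sin²(Δλ/2) = 0.192199
c = 2·arcsin(√a) = 0.907647 rad = 52.0044°
d = R·c = 6371.2 × 0.907647 = 5782.8 km

5783 km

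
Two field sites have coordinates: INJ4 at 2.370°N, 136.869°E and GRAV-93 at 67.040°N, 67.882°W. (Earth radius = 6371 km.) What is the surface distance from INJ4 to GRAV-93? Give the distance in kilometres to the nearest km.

Δφ = 64.6700°,  Δλ = 155.2490°
a = sin²(Δφ/2) + cos φ₁ cos φ₂ sin²(Δλ/2) = 0.657937
c = 2·arcsin(√a) = 1.892174 rad = 108.4136°
d = R·c = 6371 × 1.892174 = 12055.0 km

12055 km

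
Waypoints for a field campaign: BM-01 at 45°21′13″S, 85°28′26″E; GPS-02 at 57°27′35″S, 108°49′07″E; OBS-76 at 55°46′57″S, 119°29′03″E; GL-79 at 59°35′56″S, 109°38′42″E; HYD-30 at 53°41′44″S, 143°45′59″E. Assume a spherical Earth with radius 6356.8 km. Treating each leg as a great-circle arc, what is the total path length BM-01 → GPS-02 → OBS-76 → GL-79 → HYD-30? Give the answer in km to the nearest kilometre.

5633 km

BM-01: φ = -45.35361°, λ = +85.47389°
GPS-02: φ = -57.45972°, λ = +108.81861°
OBS-76: φ = -55.78250°, λ = +119.48417°
GL-79: φ = -59.59889°, λ = +109.64500°
HYD-30: φ = -53.69556°, λ = +143.76639°
BM-01→GPS-02: c = 0.327600 rad, d = 2082.49 km
GPS-02→OBS-76: c = 0.106389 rad, d = 676.29 km
OBS-76→GL-79: c = 0.113226 rad, d = 719.75 km
GL-79→HYD-30: c = 0.338910 rad, d = 2154.38 km
Total = 2082.49 + 676.29 + 719.75 + 2154.38 = 5632.92 km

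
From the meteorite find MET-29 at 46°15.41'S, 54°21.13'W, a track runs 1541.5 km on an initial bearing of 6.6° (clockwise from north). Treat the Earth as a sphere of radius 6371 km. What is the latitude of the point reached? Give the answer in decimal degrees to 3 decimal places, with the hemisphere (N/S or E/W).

MET-29: φ = -46.25683°, λ = -54.35217°
δ = d/R = 1541.5/6371 = 0.241956 rad
φ₂ = arcsin(sin φ₁ cos δ + cos φ₁ sin δ cos θ)
   = arcsin(-0.72245·0.97087 + 0.69143·0.23960·0.99337) = -32.46832°
λ₂ = λ₁ + atan2(sin θ sin δ cos φ₁, cos δ − sin φ₁ sin φ₂) = -52.48162°

32.468°S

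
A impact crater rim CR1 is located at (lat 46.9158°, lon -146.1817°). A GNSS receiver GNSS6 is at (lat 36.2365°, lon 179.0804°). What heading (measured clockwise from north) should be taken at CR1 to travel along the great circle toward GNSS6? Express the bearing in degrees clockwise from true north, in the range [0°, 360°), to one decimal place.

Δλ = -34.7379°
y = sin Δλ · cos φ₂ = -0.459610
x = cos φ₁ sin φ₂ − sin φ₁ cos φ₂ cos Δλ = -0.080317
θ = atan2(y, x) = -99.9123° → 260.0877° (mod 360°)

260.1°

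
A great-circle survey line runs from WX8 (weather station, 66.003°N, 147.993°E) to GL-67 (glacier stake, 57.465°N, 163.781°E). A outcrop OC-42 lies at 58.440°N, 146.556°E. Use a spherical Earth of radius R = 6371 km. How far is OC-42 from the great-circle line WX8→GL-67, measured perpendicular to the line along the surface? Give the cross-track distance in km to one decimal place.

δ₁₃ = central angle WX8→OC-42 = 0.132507 rad  (haversine)
θ₁₃ = bearing WX8→OC-42 = 185.701°,  θ₁₂ = bearing WX8→GL-67 = 131.603°
dₓₜ = R·arcsin(sin δ₁₃ · sin(θ₁₃ − θ₁₂)) = 6371·arcsin(0.13212·sin(54.098°)) = 683.134 km
|dₓₜ| = 683.134 km

683.1 km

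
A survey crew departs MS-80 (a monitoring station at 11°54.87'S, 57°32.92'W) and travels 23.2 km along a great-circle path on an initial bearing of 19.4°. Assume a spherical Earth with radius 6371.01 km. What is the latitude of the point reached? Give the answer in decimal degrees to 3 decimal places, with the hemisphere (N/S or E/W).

11.718°S

MS-80: φ = -11.91450°, λ = -57.54867°
δ = d/R = 23.2/6371.01 = 0.003641 rad
φ₂ = arcsin(sin φ₁ cos δ + cos φ₁ sin δ cos θ)
   = arcsin(-0.20645·0.99999 + 0.97846·0.00364·0.94322) = -11.71770°
λ₂ = λ₁ + atan2(sin θ sin δ cos φ₁, cos δ − sin φ₁ sin φ₂) = -57.47789°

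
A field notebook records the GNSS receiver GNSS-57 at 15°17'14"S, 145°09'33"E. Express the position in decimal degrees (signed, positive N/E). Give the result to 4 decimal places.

-15.2872°, +145.1592°

lat: 15.2872° S → -15.2872°
lon: 145.1592° E → +145.1592°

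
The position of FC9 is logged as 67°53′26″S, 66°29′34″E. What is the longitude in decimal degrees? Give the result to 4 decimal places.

66° + 29′/60 + 34″/3600 = 66 + 0.48333 + 0.00944 = 66.4928°

66.4928°E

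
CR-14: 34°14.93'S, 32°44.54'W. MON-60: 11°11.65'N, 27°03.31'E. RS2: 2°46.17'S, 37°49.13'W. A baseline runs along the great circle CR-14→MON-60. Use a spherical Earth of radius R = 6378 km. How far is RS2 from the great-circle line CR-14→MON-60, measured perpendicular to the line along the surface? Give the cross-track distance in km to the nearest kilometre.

3358 km

CR-14: φ = -34.24883°, λ = -32.74233°
MON-60: φ = +11.19417°, λ = +27.05517°
RS2: φ = -2.76950°, λ = -37.81883°
δ₁₃ = central angle CR-14→RS2 = 0.555589 rad  (haversine)
θ₁₃ = bearing CR-14→RS2 = 350.354°,  θ₁₂ = bearing CR-14→MON-60 = 62.667°
dₓₜ = R·arcsin(sin δ₁₃ · sin(θ₁₃ − θ₁₂)) = 6378·arcsin(0.52744·sin(287.686°)) = -3358.041 km
|dₓₜ| = 3358.041 km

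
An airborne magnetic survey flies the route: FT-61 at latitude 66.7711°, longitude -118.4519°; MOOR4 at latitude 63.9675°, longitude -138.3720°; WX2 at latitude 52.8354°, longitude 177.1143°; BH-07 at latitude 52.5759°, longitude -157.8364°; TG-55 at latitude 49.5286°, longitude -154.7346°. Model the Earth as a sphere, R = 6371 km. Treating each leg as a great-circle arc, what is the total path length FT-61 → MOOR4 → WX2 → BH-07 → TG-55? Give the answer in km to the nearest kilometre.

FT-61→MOOR4: c = 0.152157 rad, d = 969.39 km
MOOR4→WX2: c = 0.439148 rad, d = 2797.82 km
WX2→BH-07: c = 0.263594 rad, d = 1679.36 km
BH-07→TG-55: c = 0.063128 rad, d = 402.19 km
Total = 969.39 + 2797.82 + 1679.36 + 402.19 = 5848.75 km

5849 km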